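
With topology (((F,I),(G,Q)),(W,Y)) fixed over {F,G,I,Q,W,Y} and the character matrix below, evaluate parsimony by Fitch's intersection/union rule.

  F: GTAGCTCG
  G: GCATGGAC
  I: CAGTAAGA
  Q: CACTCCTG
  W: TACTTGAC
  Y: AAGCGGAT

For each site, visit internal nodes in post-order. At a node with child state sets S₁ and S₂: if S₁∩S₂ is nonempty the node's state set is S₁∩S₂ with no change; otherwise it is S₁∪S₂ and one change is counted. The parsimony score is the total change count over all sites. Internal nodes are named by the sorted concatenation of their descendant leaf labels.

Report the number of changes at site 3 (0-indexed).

2

[col 0] FI: children F:{G}, I:{C} ∪→ {C,G}; cost 1
[col 0] GQ: children G:{G}, Q:{C} ∪→ {C,G}; cost 1
[col 0] FGIQ: children FI:{C,G}, GQ:{C,G} ∩→ {C,G}; cost 0
[col 0] WY: children W:{T}, Y:{A} ∪→ {A,T}; cost 1
[col 0] FGIQWY: children FGIQ:{C,G}, WY:{A,T} ∪→ {A,C,G,T}; cost 1
[col 1] FI: children F:{T}, I:{A} ∪→ {A,T}; cost 1
[col 1] GQ: children G:{C}, Q:{A} ∪→ {A,C}; cost 1
[col 1] FGIQ: children FI:{A,T}, GQ:{A,C} ∩→ {A}; cost 0
[col 1] WY: children W:{A}, Y:{A} ∩→ {A}; cost 0
[col 1] FGIQWY: children FGIQ:{A}, WY:{A} ∩→ {A}; cost 0
[col 2] FI: children F:{A}, I:{G} ∪→ {A,G}; cost 1
[col 2] GQ: children G:{A}, Q:{C} ∪→ {A,C}; cost 1
[col 2] FGIQ: children FI:{A,G}, GQ:{A,C} ∩→ {A}; cost 0
[col 2] WY: children W:{C}, Y:{G} ∪→ {C,G}; cost 1
[col 2] FGIQWY: children FGIQ:{A}, WY:{C,G} ∪→ {A,C,G}; cost 1
[col 3] FI: children F:{G}, I:{T} ∪→ {G,T}; cost 1
[col 3] GQ: children G:{T}, Q:{T} ∩→ {T}; cost 0
[col 3] FGIQ: children FI:{G,T}, GQ:{T} ∩→ {T}; cost 0
[col 3] WY: children W:{T}, Y:{C} ∪→ {C,T}; cost 1
[col 3] FGIQWY: children FGIQ:{T}, WY:{C,T} ∩→ {T}; cost 0
[col 4] FI: children F:{C}, I:{A} ∪→ {A,C}; cost 1
[col 4] GQ: children G:{G}, Q:{C} ∪→ {C,G}; cost 1
[col 4] FGIQ: children FI:{A,C}, GQ:{C,G} ∩→ {C}; cost 0
[col 4] WY: children W:{T}, Y:{G} ∪→ {G,T}; cost 1
[col 4] FGIQWY: children FGIQ:{C}, WY:{G,T} ∪→ {C,G,T}; cost 1
[col 5] FI: children F:{T}, I:{A} ∪→ {A,T}; cost 1
[col 5] GQ: children G:{G}, Q:{C} ∪→ {C,G}; cost 1
[col 5] FGIQ: children FI:{A,T}, GQ:{C,G} ∪→ {A,C,G,T}; cost 1
[col 5] WY: children W:{G}, Y:{G} ∩→ {G}; cost 0
[col 5] FGIQWY: children FGIQ:{A,C,G,T}, WY:{G} ∩→ {G}; cost 0
[col 6] FI: children F:{C}, I:{G} ∪→ {C,G}; cost 1
[col 6] GQ: children G:{A}, Q:{T} ∪→ {A,T}; cost 1
[col 6] FGIQ: children FI:{C,G}, GQ:{A,T} ∪→ {A,C,G,T}; cost 1
[col 6] WY: children W:{A}, Y:{A} ∩→ {A}; cost 0
[col 6] FGIQWY: children FGIQ:{A,C,G,T}, WY:{A} ∩→ {A}; cost 0
[col 7] FI: children F:{G}, I:{A} ∪→ {A,G}; cost 1
[col 7] GQ: children G:{C}, Q:{G} ∪→ {C,G}; cost 1
[col 7] FGIQ: children FI:{A,G}, GQ:{C,G} ∩→ {G}; cost 0
[col 7] WY: children W:{C}, Y:{T} ∪→ {C,T}; cost 1
[col 7] FGIQWY: children FGIQ:{G}, WY:{C,T} ∪→ {C,G,T}; cost 1
per-site changes: [4, 2, 4, 2, 4, 3, 3, 4]; total = 26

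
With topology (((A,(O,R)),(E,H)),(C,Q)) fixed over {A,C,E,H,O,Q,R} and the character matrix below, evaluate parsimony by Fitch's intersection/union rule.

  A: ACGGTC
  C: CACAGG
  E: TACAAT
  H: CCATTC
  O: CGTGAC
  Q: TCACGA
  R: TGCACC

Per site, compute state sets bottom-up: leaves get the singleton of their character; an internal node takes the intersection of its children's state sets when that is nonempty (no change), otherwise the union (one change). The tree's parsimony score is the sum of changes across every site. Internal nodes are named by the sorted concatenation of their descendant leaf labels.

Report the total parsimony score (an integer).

[col 0] OR: children O:{C}, R:{T} ∪→ {C,T}; cost 1
[col 0] AOR: children A:{A}, OR:{C,T} ∪→ {A,C,T}; cost 1
[col 0] EH: children E:{T}, H:{C} ∪→ {C,T}; cost 1
[col 0] AEHOR: children AOR:{A,C,T}, EH:{C,T} ∩→ {C,T}; cost 0
[col 0] CQ: children C:{C}, Q:{T} ∪→ {C,T}; cost 1
[col 0] ACEHOQR: children AEHOR:{C,T}, CQ:{C,T} ∩→ {C,T}; cost 0
[col 1] OR: children O:{G}, R:{G} ∩→ {G}; cost 0
[col 1] AOR: children A:{C}, OR:{G} ∪→ {C,G}; cost 1
[col 1] EH: children E:{A}, H:{C} ∪→ {A,C}; cost 1
[col 1] AEHOR: children AOR:{C,G}, EH:{A,C} ∩→ {C}; cost 0
[col 1] CQ: children C:{A}, Q:{C} ∪→ {A,C}; cost 1
[col 1] ACEHOQR: children AEHOR:{C}, CQ:{A,C} ∩→ {C}; cost 0
[col 2] OR: children O:{T}, R:{C} ∪→ {C,T}; cost 1
[col 2] AOR: children A:{G}, OR:{C,T} ∪→ {C,G,T}; cost 1
[col 2] EH: children E:{C}, H:{A} ∪→ {A,C}; cost 1
[col 2] AEHOR: children AOR:{C,G,T}, EH:{A,C} ∩→ {C}; cost 0
[col 2] CQ: children C:{C}, Q:{A} ∪→ {A,C}; cost 1
[col 2] ACEHOQR: children AEHOR:{C}, CQ:{A,C} ∩→ {C}; cost 0
[col 3] OR: children O:{G}, R:{A} ∪→ {A,G}; cost 1
[col 3] AOR: children A:{G}, OR:{A,G} ∩→ {G}; cost 0
[col 3] EH: children E:{A}, H:{T} ∪→ {A,T}; cost 1
[col 3] AEHOR: children AOR:{G}, EH:{A,T} ∪→ {A,G,T}; cost 1
[col 3] CQ: children C:{A}, Q:{C} ∪→ {A,C}; cost 1
[col 3] ACEHOQR: children AEHOR:{A,G,T}, CQ:{A,C} ∩→ {A}; cost 0
[col 4] OR: children O:{A}, R:{C} ∪→ {A,C}; cost 1
[col 4] AOR: children A:{T}, OR:{A,C} ∪→ {A,C,T}; cost 1
[col 4] EH: children E:{A}, H:{T} ∪→ {A,T}; cost 1
[col 4] AEHOR: children AOR:{A,C,T}, EH:{A,T} ∩→ {A,T}; cost 0
[col 4] CQ: children C:{G}, Q:{G} ∩→ {G}; cost 0
[col 4] ACEHOQR: children AEHOR:{A,T}, CQ:{G} ∪→ {A,G,T}; cost 1
[col 5] OR: children O:{C}, R:{C} ∩→ {C}; cost 0
[col 5] AOR: children A:{C}, OR:{C} ∩→ {C}; cost 0
[col 5] EH: children E:{T}, H:{C} ∪→ {C,T}; cost 1
[col 5] AEHOR: children AOR:{C}, EH:{C,T} ∩→ {C}; cost 0
[col 5] CQ: children C:{G}, Q:{A} ∪→ {A,G}; cost 1
[col 5] ACEHOQR: children AEHOR:{C}, CQ:{A,G} ∪→ {A,C,G}; cost 1
per-site changes: [4, 3, 4, 4, 4, 3]; total = 22

22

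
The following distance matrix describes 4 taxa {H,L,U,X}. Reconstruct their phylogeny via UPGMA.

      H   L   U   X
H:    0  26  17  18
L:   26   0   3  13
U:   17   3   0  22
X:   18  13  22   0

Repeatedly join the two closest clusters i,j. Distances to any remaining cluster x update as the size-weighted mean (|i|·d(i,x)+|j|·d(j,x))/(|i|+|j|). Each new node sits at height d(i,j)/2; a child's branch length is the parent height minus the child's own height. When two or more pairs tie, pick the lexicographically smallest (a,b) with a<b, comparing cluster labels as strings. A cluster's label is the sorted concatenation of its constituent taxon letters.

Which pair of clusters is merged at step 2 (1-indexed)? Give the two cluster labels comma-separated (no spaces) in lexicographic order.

LU,X

step 1: merge (L,U) at d=3; branch lengths L→3/2, U→3/2; new cluster LU
  updated: d(H,LU)=43/2, d(LU,X)=35/2
step 2: merge (LU,X) at d=35/2; branch lengths LU→29/4, X→35/4; new cluster LUX
  updated: d(H,LUX)=61/3
step 3: merge (H,LUX) at d=61/3; branch lengths H→61/6, LUX→17/12; new cluster HLUX
final tree: (H:61/6,((L:3/2,U:3/2):29/4,X:35/4):17/12)
total length: 367/12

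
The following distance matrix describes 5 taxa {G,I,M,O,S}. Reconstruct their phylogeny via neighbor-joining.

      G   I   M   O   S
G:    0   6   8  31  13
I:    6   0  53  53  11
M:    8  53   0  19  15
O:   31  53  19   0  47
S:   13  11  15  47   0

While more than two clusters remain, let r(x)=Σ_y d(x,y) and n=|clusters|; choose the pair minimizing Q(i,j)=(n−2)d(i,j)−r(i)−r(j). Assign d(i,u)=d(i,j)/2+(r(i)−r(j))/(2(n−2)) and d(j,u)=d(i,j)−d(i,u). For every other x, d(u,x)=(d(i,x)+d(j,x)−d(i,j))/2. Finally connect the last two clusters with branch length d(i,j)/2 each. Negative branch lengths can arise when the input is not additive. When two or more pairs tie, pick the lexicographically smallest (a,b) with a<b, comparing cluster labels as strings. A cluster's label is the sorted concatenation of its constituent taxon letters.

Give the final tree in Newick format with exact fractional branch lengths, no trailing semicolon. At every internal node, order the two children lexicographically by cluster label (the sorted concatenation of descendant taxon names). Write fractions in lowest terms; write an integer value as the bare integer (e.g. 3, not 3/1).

iteration 1: select M,O (d=19, Q=-188); attach at lengths (1/3, 56/3); label the merged cluster MO
  updated: d(G,MO)=10, d(I,MO)=87/2, d(MO,S)=43/2
iteration 2: select G,MO (d=10, Q=-84); attach at lengths (-13/2, 33/2); label the merged cluster GMO
  updated: d(GMO,I)=79/4, d(GMO,S)=49/4
iteration 3: select GMO,I (d=79/4, Q=-43); attach at lengths (21/2, 37/4); label the merged cluster GIMO
  updated: d(GIMO,S)=7/4
iteration 4: select GIMO,S (d=7/4); attach at lengths (7/8, 7/8); label the merged cluster GIMOS
final tree: (((G:-13/2,(M:1/3,O:56/3):33/2):21/2,I:37/4):7/8,S:7/8)
total length: 101/2

(((G:-13/2,(M:1/3,O:56/3):33/2):21/2,I:37/4):7/8,S:7/8)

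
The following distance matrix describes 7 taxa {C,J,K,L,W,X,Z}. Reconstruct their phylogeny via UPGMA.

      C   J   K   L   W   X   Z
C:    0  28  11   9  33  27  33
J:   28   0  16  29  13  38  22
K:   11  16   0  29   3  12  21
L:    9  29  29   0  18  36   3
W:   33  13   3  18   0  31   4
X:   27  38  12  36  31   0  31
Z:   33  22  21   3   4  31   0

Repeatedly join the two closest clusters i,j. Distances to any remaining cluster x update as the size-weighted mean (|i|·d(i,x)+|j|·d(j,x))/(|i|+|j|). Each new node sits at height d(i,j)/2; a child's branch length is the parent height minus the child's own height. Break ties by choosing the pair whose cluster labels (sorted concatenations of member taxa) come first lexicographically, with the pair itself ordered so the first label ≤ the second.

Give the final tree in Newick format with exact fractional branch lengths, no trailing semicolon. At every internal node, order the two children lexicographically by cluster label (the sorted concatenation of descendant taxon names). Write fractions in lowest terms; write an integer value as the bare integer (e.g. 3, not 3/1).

step 1: merge (K,W) at d=3; branch lengths K→3/2, W→3/2; new cluster KW
  updated: d(C,KW)=22, d(J,KW)=29/2, d(KW,L)=47/2, d(KW,X)=43/2, d(KW,Z)=25/2
step 2: merge (L,Z) at d=3; branch lengths L→3/2, Z→3/2; new cluster LZ
  updated: d(C,LZ)=21, d(J,LZ)=51/2, d(KW,LZ)=18, d(LZ,X)=67/2
step 3: merge (J,KW) at d=29/2; branch lengths J→29/4, KW→23/4; new cluster JKW
  updated: d(C,JKW)=24, d(JKW,LZ)=41/2, d(JKW,X)=27
step 4: merge (JKW,LZ) at d=41/2; branch lengths JKW→3, LZ→35/4; new cluster JKLWZ
  updated: d(C,JKLWZ)=114/5, d(JKLWZ,X)=148/5
step 5: merge (C,JKLWZ) at d=114/5; branch lengths C→57/5, JKLWZ→23/20; new cluster CJKLWZ
  updated: d(CJKLWZ,X)=175/6
step 6: merge (CJKLWZ,X) at d=175/6; branch lengths CJKLWZ→191/60, X→175/12; new cluster CJKLWXZ
final tree: ((C:57/5,((J:29/4,(K:3/2,W:3/2):23/4):3,(L:3/2,Z:3/2):35/4):23/20):191/60,X:175/12)
total length: 916/15

((C:57/5,((J:29/4,(K:3/2,W:3/2):23/4):3,(L:3/2,Z:3/2):35/4):23/20):191/60,X:175/12)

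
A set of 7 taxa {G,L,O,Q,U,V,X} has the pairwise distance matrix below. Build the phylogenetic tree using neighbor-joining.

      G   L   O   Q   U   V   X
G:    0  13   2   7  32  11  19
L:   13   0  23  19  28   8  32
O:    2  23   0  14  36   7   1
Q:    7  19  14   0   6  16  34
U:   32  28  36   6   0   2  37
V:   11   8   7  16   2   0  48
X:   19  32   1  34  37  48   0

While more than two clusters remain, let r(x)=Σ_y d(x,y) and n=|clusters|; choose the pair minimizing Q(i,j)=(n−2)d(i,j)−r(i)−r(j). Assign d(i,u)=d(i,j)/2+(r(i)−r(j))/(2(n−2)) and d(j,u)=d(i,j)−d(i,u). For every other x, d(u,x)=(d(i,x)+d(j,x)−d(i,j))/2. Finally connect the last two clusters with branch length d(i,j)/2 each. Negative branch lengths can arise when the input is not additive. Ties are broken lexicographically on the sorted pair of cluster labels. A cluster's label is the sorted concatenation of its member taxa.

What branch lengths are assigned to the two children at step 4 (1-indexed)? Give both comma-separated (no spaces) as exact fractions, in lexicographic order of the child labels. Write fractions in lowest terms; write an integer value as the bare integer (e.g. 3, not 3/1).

1. join O+X (d=1, Q=-249) ⇒ OX; edges |O|=-83/10, |X|=93/10
  updated: d(G,OX)=10, d(L,OX)=27, d(OX,Q)=47/2, d(OX,U)=36, d(OX,V)=27
2. join U+V (d=2, Q=-160) ⇒ UV; edges |U|=6, |V|=-4
  updated: d(G,UV)=41/2, d(L,UV)=17, d(OX,UV)=61/2, d(Q,UV)=10
3. join G+OX (d=10, Q=-223/2) ⇒ GOX; edges |G|=-7/4, |OX|=47/4
  updated: d(GOX,L)=15, d(GOX,Q)=41/4, d(GOX,UV)=41/2
4. join GOX+L (d=15, Q=-267/4) ⇒ GLOX; edges |GOX|=99/16, |L|=141/16
  updated: d(GLOX,Q)=57/8, d(GLOX,UV)=45/4
5. join GLOX+Q (d=57/8, Q=-227/8) ⇒ GLOQX; edges |GLOX|=67/16, |Q|=47/16
  updated: d(GLOQX,UV)=113/16
6. join GLOQX+UV (d=113/16) ⇒ GLOQUVX; edges |GLOQX|=113/32, |UV|=113/32
final tree: ((((G:-7/4,(O:-83/10,X:93/10):47/4):99/16,L:141/16):67/16,Q:47/16):113/32,(U:6,V:-4):113/32)
total length: 675/16

99/16,141/16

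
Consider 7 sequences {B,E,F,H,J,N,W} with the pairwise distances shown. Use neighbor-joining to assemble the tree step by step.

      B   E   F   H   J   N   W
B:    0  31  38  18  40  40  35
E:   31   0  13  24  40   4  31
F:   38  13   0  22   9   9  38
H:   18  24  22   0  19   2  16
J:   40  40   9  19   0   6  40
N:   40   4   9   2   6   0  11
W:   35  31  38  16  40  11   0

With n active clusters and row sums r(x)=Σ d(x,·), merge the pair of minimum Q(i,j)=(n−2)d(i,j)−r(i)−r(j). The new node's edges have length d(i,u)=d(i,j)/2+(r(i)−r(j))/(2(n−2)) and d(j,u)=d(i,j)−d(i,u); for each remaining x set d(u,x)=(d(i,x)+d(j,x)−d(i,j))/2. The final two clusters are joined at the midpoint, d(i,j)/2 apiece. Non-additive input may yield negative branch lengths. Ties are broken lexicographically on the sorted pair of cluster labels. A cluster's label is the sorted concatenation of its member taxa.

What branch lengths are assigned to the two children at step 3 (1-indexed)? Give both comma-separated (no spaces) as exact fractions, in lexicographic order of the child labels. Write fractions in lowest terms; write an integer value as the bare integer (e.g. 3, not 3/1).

iteration 1: select F,J (d=9, Q=-238); attach at lengths (2, 7); label the merged cluster FJ
  updated: d(B,FJ)=69/2, d(E,FJ)=22, d(FJ,H)=16, d(FJ,N)=3, d(FJ,W)=69/2
iteration 2: select B,H (d=18, Q=-325/2); attach at lengths (309/16, -21/16); label the merged cluster BH
  updated: d(BH,E)=37/2, d(BH,FJ)=65/4, d(BH,N)=12, d(BH,W)=33/2
iteration 3: select BH,W (d=33/2, Q=-427/4); attach at lengths (79/24, 317/24); label the merged cluster BHW
  updated: d(BHW,E)=33/2, d(BHW,FJ)=137/8, d(BHW,N)=13/4
iteration 4: select BHW,E (d=33/2, Q=-371/8); attach at lengths (219/32, 309/32); label the merged cluster BEHW
  updated: d(BEHW,FJ)=181/16, d(BEHW,N)=-37/8
iteration 5: select BEHW,FJ (d=181/16, Q=-155/16); attach at lengths (59/32, 303/32); label the merged cluster BEFHJW
  updated: d(BEFHJW,N)=-207/32
iteration 6: select BEFHJW,N (d=-207/32); attach at lengths (-207/64, -207/64); label the merged cluster BEFHJNW
final tree: (((((B:309/16,H:-21/16):79/24,W:317/24):219/32,E:309/32):59/32,(F:2,J:7):303/32):-207/64,N:-207/64)
total length: 2075/32

79/24,317/24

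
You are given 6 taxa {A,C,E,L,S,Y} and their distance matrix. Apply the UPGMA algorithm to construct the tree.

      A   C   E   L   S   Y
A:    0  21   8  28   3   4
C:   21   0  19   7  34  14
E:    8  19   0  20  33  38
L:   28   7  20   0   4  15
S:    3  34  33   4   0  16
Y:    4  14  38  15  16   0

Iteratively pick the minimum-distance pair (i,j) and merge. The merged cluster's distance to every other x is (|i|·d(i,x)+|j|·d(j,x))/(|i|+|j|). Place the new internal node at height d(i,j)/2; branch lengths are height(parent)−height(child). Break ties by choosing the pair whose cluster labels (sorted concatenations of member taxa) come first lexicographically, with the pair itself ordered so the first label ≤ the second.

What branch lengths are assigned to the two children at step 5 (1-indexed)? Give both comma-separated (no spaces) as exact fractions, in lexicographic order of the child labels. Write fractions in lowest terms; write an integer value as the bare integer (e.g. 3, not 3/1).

32/15,59/5

1. join A+S (d=3) ⇒ AS; edges |A|=3/2, |S|=3/2
  updated: d(AS,C)=55/2, d(AS,E)=41/2, d(AS,L)=16, d(AS,Y)=10
2. join C+L (d=7) ⇒ CL; edges |C|=7/2, |L|=7/2
  updated: d(AS,CL)=87/4, d(CL,E)=39/2, d(CL,Y)=29/2
3. join AS+Y (d=10) ⇒ ASY; edges |AS|=7/2, |Y|=5
  updated: d(ASY,CL)=58/3, d(ASY,E)=79/3
4. join ASY+CL (d=58/3) ⇒ ACLSY; edges |ASY|=14/3, |CL|=37/6
  updated: d(ACLSY,E)=118/5
5. join ACLSY+E (d=118/5) ⇒ ACELSY; edges |ACLSY|=32/15, |E|=59/5
final tree: ((((A:3/2,S:3/2):7/2,Y:5):14/3,(C:7/2,L:7/2):37/6):32/15,E:59/5)
total length: 649/15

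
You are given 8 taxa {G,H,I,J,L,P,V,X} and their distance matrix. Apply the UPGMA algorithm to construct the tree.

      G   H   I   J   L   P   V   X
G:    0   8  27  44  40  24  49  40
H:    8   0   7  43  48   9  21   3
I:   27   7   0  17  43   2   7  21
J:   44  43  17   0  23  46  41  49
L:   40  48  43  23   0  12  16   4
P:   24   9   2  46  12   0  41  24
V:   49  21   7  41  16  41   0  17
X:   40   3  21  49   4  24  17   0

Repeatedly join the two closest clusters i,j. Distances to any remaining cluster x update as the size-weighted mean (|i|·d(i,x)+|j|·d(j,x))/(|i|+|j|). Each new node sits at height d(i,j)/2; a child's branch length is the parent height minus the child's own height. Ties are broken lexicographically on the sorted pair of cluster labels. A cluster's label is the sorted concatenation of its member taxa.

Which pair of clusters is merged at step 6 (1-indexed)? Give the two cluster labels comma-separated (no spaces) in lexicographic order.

1. join I+P (d=2) ⇒ IP; edges |I|=1, |P|=1
  updated: d(G,IP)=51/2, d(H,IP)=8, d(IP,J)=63/2, d(IP,L)=55/2, d(IP,V)=24, d(IP,X)=45/2
2. join H+X (d=3) ⇒ HX; edges |H|=3/2, |X|=3/2
  updated: d(G,HX)=24, d(HX,IP)=61/4, d(HX,J)=46, d(HX,L)=26, d(HX,V)=19
3. join HX+IP (d=61/4) ⇒ HIPX; edges |HX|=49/8, |IP|=53/8
  updated: d(G,HIPX)=99/4, d(HIPX,J)=155/4, d(HIPX,L)=107/4, d(HIPX,V)=43/2
4. join L+V (d=16) ⇒ LV; edges |L|=8, |V|=8
  updated: d(G,LV)=89/2, d(HIPX,LV)=193/8, d(J,LV)=32
5. join HIPX+LV (d=193/8) ⇒ HILPVX; edges |HIPX|=71/16, |LV|=65/16
  updated: d(G,HILPVX)=94/3, d(HILPVX,J)=73/2
6. join G+HILPVX (d=94/3) ⇒ GHILPVX; edges |G|=47/3, |HILPVX|=173/48
  updated: d(GHILPVX,J)=263/7
7. join GHILPVX+J (d=263/7) ⇒ GHIJLPVX; edges |GHILPVX|=131/42, |J|=263/14
final tree: ((G:47/3,(((H:3/2,X:3/2):49/8,(I:1,P:1):53/8):71/16,(L:8,V:8):65/16):173/48):131/42,J:263/14)
total length: 28031/336

G,HILPVX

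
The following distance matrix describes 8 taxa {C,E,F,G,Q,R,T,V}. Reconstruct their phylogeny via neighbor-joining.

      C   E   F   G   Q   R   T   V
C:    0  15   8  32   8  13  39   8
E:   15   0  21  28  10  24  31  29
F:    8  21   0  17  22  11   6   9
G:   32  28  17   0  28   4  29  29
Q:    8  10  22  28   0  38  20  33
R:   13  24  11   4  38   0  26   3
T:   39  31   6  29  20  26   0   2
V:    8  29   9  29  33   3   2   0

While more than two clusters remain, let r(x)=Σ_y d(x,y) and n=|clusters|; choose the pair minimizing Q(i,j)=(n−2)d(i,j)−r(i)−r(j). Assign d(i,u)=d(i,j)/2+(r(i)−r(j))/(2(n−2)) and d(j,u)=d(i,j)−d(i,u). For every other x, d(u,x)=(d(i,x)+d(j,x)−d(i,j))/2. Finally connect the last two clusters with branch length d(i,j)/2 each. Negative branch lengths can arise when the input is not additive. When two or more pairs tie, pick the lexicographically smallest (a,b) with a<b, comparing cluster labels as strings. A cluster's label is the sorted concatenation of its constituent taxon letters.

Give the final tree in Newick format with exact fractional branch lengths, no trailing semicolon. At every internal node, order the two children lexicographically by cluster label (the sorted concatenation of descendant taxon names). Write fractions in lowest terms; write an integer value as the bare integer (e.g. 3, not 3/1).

((((C:37/24,(E:85/16,Q:75/16):119/24):271/32,(G:6,R:-2):313/32):75/32,F:-31/32):239/64,(T:77/20,V:-37/20):239/64)

step 1: merge (G,R) at d=4, Q=-262; branch lengths G→6, R→-2; new cluster GR
  updated: d(C,GR)=41/2, d(E,GR)=24, d(F,GR)=12, d(GR,Q)=31, d(GR,T)=51/2, d(GR,V)=14
step 2: merge (T,V) at d=2, Q=-417/2; branch lengths T→77/20, V→-37/20; new cluster TV
  updated: d(C,TV)=45/2, d(E,TV)=29, d(F,TV)=13/2, d(GR,TV)=75/4, d(Q,TV)=51/2
step 3: merge (E,Q) at d=10, Q=-311/2; branch lengths E→85/16, Q→75/16; new cluster EQ
  updated: d(C,EQ)=13/2, d(EQ,F)=33/2, d(EQ,GR)=45/2, d(EQ,TV)=89/4
step 4: merge (C,EQ) at d=13/2, Q=-423/4; branch lengths C→37/24, EQ→119/24; new cluster CEQ
  updated: d(CEQ,F)=9, d(CEQ,GR)=73/4, d(CEQ,TV)=153/8
step 5: merge (CEQ,GR) at d=73/4, Q=-471/8; branch lengths CEQ→271/32, GR→313/32; new cluster CEGQR
  updated: d(CEGQR,F)=11/8, d(CEGQR,TV)=157/16
step 6: merge (CEGQR,F) at d=11/8, Q=-283/16; branch lengths CEGQR→75/32, F→-31/32; new cluster CEFGQR
  updated: d(CEFGQR,TV)=239/32
step 7: merge (CEFGQR,TV) at d=239/32; branch lengths CEFGQR→239/64, TV→239/64; new cluster CEFGQRTV
final tree: ((((C:37/24,(E:85/16,Q:75/16):119/24):271/32,(G:6,R:-2):313/32):75/32,F:-31/32):239/64,(T:77/20,V:-37/20):239/64)
total length: 1587/32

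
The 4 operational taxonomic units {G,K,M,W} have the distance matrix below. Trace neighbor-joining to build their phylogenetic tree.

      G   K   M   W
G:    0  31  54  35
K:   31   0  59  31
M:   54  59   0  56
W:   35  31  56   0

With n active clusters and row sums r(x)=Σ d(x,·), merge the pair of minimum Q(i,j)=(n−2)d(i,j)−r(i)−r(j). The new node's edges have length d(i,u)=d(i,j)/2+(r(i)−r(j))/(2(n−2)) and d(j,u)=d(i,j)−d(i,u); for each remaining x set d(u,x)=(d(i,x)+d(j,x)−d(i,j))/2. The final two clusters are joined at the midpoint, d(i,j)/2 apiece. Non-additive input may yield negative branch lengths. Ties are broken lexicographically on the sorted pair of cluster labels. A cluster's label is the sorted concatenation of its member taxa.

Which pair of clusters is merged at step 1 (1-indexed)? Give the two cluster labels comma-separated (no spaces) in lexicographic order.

step 1: merge (G,M) at d=54, Q=-181; branch lengths G→59/4, M→157/4; new cluster GM
  updated: d(GM,K)=18, d(GM,W)=37/2
step 2: merge (GM,K) at d=18, Q=-135/2; branch lengths GM→11/4, K→61/4; new cluster GKM
  updated: d(GKM,W)=63/4
step 3: merge (GKM,W) at d=63/4; branch lengths GKM→63/8, W→63/8; new cluster GKMW
final tree: (((G:59/4,M:157/4):11/4,K:61/4):63/8,W:63/8)
total length: 351/4

G,M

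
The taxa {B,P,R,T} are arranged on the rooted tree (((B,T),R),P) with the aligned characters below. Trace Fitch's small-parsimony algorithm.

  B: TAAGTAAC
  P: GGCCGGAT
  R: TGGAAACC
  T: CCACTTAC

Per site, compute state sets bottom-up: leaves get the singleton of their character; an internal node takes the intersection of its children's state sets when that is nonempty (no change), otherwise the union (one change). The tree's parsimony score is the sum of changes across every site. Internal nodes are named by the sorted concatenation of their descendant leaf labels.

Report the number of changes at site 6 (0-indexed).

1

[col 0] BT: children B:{T}, T:{C} ∪→ {C,T}; cost 1
[col 0] BRT: children BT:{C,T}, R:{T} ∩→ {T}; cost 0
[col 0] BPRT: children BRT:{T}, P:{G} ∪→ {G,T}; cost 1
[col 1] BT: children B:{A}, T:{C} ∪→ {A,C}; cost 1
[col 1] BRT: children BT:{A,C}, R:{G} ∪→ {A,C,G}; cost 1
[col 1] BPRT: children BRT:{A,C,G}, P:{G} ∩→ {G}; cost 0
[col 2] BT: children B:{A}, T:{A} ∩→ {A}; cost 0
[col 2] BRT: children BT:{A}, R:{G} ∪→ {A,G}; cost 1
[col 2] BPRT: children BRT:{A,G}, P:{C} ∪→ {A,C,G}; cost 1
[col 3] BT: children B:{G}, T:{C} ∪→ {C,G}; cost 1
[col 3] BRT: children BT:{C,G}, R:{A} ∪→ {A,C,G}; cost 1
[col 3] BPRT: children BRT:{A,C,G}, P:{C} ∩→ {C}; cost 0
[col 4] BT: children B:{T}, T:{T} ∩→ {T}; cost 0
[col 4] BRT: children BT:{T}, R:{A} ∪→ {A,T}; cost 1
[col 4] BPRT: children BRT:{A,T}, P:{G} ∪→ {A,G,T}; cost 1
[col 5] BT: children B:{A}, T:{T} ∪→ {A,T}; cost 1
[col 5] BRT: children BT:{A,T}, R:{A} ∩→ {A}; cost 0
[col 5] BPRT: children BRT:{A}, P:{G} ∪→ {A,G}; cost 1
[col 6] BT: children B:{A}, T:{A} ∩→ {A}; cost 0
[col 6] BRT: children BT:{A}, R:{C} ∪→ {A,C}; cost 1
[col 6] BPRT: children BRT:{A,C}, P:{A} ∩→ {A}; cost 0
[col 7] BT: children B:{C}, T:{C} ∩→ {C}; cost 0
[col 7] BRT: children BT:{C}, R:{C} ∩→ {C}; cost 0
[col 7] BPRT: children BRT:{C}, P:{T} ∪→ {C,T}; cost 1
per-site changes: [2, 2, 2, 2, 2, 2, 1, 1]; total = 14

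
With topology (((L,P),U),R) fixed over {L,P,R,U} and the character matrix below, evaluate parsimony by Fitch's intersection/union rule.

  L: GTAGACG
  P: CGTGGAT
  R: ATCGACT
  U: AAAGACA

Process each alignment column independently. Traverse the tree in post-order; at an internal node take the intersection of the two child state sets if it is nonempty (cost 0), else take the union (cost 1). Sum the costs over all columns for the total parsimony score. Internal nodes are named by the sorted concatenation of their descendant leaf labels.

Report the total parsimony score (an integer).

10

site 0, node LP: L={G} ∪ P={C} → {C,G} (+1)
site 0, node LPU: LP={C,G} ∪ U={A} → {A,C,G} (+1)
site 0, node LPRU: LPU={A,C,G} ∩ R={A} → {A} (+0)
site 1, node LP: L={T} ∪ P={G} → {G,T} (+1)
site 1, node LPU: LP={G,T} ∪ U={A} → {A,G,T} (+1)
site 1, node LPRU: LPU={A,G,T} ∩ R={T} → {T} (+0)
site 2, node LP: L={A} ∪ P={T} → {A,T} (+1)
site 2, node LPU: LP={A,T} ∩ U={A} → {A} (+0)
site 2, node LPRU: LPU={A} ∪ R={C} → {A,C} (+1)
site 3, node LP: L={G} ∩ P={G} → {G} (+0)
site 3, node LPU: LP={G} ∩ U={G} → {G} (+0)
site 3, node LPRU: LPU={G} ∩ R={G} → {G} (+0)
site 4, node LP: L={A} ∪ P={G} → {A,G} (+1)
site 4, node LPU: LP={A,G} ∩ U={A} → {A} (+0)
site 4, node LPRU: LPU={A} ∩ R={A} → {A} (+0)
site 5, node LP: L={C} ∪ P={A} → {A,C} (+1)
site 5, node LPU: LP={A,C} ∩ U={C} → {C} (+0)
site 5, node LPRU: LPU={C} ∩ R={C} → {C} (+0)
site 6, node LP: L={G} ∪ P={T} → {G,T} (+1)
site 6, node LPU: LP={G,T} ∪ U={A} → {A,G,T} (+1)
site 6, node LPRU: LPU={A,G,T} ∩ R={T} → {T} (+0)
per-site changes: [2, 2, 2, 0, 1, 1, 2]; total = 10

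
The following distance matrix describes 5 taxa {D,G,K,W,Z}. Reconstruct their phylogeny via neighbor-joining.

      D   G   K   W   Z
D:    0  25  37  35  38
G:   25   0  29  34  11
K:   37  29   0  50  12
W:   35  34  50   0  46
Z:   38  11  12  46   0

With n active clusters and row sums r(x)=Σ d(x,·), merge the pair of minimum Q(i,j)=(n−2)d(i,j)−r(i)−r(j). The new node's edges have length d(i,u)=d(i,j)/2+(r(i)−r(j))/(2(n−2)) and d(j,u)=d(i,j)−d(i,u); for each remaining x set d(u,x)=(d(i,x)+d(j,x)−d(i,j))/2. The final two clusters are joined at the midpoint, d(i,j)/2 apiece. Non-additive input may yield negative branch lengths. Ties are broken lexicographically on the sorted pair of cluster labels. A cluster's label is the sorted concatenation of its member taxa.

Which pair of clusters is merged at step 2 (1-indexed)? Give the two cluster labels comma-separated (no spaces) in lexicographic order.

iteration 1: select K,Z (d=12, Q=-199); attach at lengths (19/2, 5/2); label the merged cluster KZ
  updated: d(D,KZ)=63/2, d(G,KZ)=14, d(KZ,W)=42
iteration 2: select D,W (d=35, Q=-265/2); attach at lengths (101/8, 179/8); label the merged cluster DW
  updated: d(DW,G)=12, d(DW,KZ)=77/4
iteration 3: select DW,G (d=12, Q=-181/4); attach at lengths (69/8, 27/8); label the merged cluster DGW
  updated: d(DGW,KZ)=85/8
iteration 4: select DGW,KZ (d=85/8); attach at lengths (85/16, 85/16); label the merged cluster DGKWZ
final tree: (((D:101/8,W:179/8):69/8,G:27/8):85/16,(K:19/2,Z:5/2):85/16)
total length: 557/8

D,W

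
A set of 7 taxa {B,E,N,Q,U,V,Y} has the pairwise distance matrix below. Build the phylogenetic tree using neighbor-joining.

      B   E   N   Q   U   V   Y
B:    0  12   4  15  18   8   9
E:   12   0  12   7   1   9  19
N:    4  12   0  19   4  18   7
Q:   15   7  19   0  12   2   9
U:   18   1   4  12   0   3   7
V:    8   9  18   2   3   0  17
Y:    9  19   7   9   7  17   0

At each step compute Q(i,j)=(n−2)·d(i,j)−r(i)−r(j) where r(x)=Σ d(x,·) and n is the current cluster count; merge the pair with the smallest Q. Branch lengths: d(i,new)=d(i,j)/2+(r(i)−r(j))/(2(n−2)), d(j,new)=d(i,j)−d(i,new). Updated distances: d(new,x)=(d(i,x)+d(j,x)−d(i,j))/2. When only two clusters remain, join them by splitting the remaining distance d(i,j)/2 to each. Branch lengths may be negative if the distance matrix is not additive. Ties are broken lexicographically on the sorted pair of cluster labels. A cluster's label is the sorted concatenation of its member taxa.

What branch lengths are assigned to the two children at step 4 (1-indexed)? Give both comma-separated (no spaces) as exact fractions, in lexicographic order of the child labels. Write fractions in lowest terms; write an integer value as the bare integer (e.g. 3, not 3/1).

5/2,3/2

iteration 1: select Q,V (d=2, Q=-111); attach at lengths (17/10, 3/10); label the merged cluster QV
  updated: d(B,QV)=21/2, d(E,QV)=7, d(N,QV)=35/2, d(QV,U)=13/2, d(QV,Y)=12
iteration 2: select E,U (d=1, Q=-167/2); attach at lengths (37/16, -21/16); label the merged cluster EU
  updated: d(B,EU)=29/2, d(EU,N)=15/2, d(EU,QV)=25/4, d(EU,Y)=25/2
iteration 3: select EU,QV (d=25/4, Q=-273/4); attach at lengths (53/24, 97/24); label the merged cluster EQUV
  updated: d(B,EQUV)=75/8, d(EQUV,N)=75/8, d(EQUV,Y)=73/8
iteration 4: select B,N (d=4, Q=-139/4); attach at lengths (5/2, 3/2); label the merged cluster BN
  updated: d(BN,EQUV)=59/8, d(BN,Y)=6
iteration 5: select BN,EQUV (d=59/8, Q=-45/2); attach at lengths (17/8, 21/4); label the merged cluster BENQUV
  updated: d(BENQUV,Y)=31/8
iteration 6: select BENQUV,Y (d=31/8); attach at lengths (31/16, 31/16); label the merged cluster BENQUVY
final tree: (((B:5/2,N:3/2):17/8,((E:37/16,U:-21/16):53/24,(Q:17/10,V:3/10):97/24):21/4):31/16,Y:31/16)
total length: 49/2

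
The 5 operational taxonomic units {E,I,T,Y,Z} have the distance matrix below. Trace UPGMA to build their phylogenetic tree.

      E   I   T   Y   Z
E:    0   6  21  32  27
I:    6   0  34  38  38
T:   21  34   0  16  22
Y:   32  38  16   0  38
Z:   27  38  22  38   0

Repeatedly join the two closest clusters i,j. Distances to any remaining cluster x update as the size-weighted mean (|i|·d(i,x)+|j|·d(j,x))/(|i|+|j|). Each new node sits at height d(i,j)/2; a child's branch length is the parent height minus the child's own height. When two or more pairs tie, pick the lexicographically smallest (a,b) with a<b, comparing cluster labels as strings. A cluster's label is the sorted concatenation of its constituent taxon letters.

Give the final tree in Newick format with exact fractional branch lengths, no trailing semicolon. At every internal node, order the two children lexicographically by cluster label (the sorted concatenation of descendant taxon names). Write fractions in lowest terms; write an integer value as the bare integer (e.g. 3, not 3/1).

step 1: merge (E,I) at d=6; branch lengths E→3, I→3; new cluster EI
  updated: d(EI,T)=55/2, d(EI,Y)=35, d(EI,Z)=65/2
step 2: merge (T,Y) at d=16; branch lengths T→8, Y→8; new cluster TY
  updated: d(EI,TY)=125/4, d(TY,Z)=30
step 3: merge (TY,Z) at d=30; branch lengths TY→7, Z→15; new cluster TYZ
  updated: d(EI,TYZ)=95/3
step 4: merge (EI,TYZ) at d=95/3; branch lengths EI→77/6, TYZ→5/6; new cluster EITYZ
final tree: ((E:3,I:3):77/6,((T:8,Y:8):7,Z:15):5/6)
total length: 173/3

((E:3,I:3):77/6,((T:8,Y:8):7,Z:15):5/6)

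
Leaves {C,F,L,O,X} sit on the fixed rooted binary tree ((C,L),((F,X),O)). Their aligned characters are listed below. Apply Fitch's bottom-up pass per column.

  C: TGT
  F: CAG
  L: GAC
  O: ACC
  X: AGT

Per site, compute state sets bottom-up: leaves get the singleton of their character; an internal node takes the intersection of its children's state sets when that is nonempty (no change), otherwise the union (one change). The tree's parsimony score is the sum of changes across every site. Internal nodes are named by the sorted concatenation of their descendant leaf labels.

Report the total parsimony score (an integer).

9

[col 0] CL: children C:{T}, L:{G} ∪→ {G,T}; cost 1
[col 0] FX: children F:{C}, X:{A} ∪→ {A,C}; cost 1
[col 0] FOX: children FX:{A,C}, O:{A} ∩→ {A}; cost 0
[col 0] CFLOX: children CL:{G,T}, FOX:{A} ∪→ {A,G,T}; cost 1
[col 1] CL: children C:{G}, L:{A} ∪→ {A,G}; cost 1
[col 1] FX: children F:{A}, X:{G} ∪→ {A,G}; cost 1
[col 1] FOX: children FX:{A,G}, O:{C} ∪→ {A,C,G}; cost 1
[col 1] CFLOX: children CL:{A,G}, FOX:{A,C,G} ∩→ {A,G}; cost 0
[col 2] CL: children C:{T}, L:{C} ∪→ {C,T}; cost 1
[col 2] FX: children F:{G}, X:{T} ∪→ {G,T}; cost 1
[col 2] FOX: children FX:{G,T}, O:{C} ∪→ {C,G,T}; cost 1
[col 2] CFLOX: children CL:{C,T}, FOX:{C,G,T} ∩→ {C,T}; cost 0
per-site changes: [3, 3, 3]; total = 9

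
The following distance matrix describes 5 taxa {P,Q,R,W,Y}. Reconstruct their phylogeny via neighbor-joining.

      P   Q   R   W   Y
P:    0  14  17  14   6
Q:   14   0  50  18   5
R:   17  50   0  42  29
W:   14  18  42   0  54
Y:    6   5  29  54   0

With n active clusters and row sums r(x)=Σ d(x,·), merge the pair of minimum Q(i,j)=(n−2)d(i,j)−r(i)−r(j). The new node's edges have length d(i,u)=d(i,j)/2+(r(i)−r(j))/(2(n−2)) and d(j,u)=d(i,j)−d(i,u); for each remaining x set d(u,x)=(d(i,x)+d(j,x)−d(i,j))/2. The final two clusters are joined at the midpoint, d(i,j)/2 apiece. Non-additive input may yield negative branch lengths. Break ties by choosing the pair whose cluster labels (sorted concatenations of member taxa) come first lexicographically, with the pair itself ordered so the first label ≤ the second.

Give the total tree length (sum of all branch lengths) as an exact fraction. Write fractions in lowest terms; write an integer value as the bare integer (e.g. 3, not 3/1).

iteration 1: select Q,Y (d=5, Q=-166); attach at lengths (4/3, 11/3); label the merged cluster QY
  updated: d(P,QY)=15/2, d(QY,R)=37, d(QY,W)=67/2
iteration 2: select P,QY (d=15/2, Q=-203/2); attach at lengths (-49/8, 109/8); label the merged cluster PQY
  updated: d(PQY,R)=93/4, d(PQY,W)=20
iteration 3: select PQY,R (d=93/4, Q=-341/4); attach at lengths (5/8, 181/8); label the merged cluster PQRY
  updated: d(PQRY,W)=155/8
iteration 4: select PQRY,W (d=155/8); attach at lengths (155/16, 155/16); label the merged cluster PQRWY
final tree: (((P:-49/8,(Q:4/3,Y:11/3):109/8):5/8,R:181/8):155/16,W:155/16)
total length: 441/8

441/8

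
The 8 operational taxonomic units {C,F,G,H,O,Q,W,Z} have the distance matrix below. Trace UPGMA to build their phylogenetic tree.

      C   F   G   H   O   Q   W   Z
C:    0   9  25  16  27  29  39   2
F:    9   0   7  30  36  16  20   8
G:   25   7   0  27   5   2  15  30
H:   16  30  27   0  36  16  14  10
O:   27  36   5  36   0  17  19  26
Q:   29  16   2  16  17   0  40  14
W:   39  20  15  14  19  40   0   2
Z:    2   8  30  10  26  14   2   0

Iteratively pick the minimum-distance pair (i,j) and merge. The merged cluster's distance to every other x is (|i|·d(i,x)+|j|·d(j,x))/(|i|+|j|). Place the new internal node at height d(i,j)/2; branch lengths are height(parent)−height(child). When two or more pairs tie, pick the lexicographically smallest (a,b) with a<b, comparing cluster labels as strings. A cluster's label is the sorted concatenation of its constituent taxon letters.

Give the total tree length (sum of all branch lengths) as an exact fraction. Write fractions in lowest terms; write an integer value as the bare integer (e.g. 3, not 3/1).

1. join C+Z (d=2) ⇒ CZ; edges |C|=1, |Z|=1
  updated: d(CZ,F)=17/2, d(CZ,G)=55/2, d(CZ,H)=13, d(CZ,O)=53/2, d(CZ,Q)=43/2, d(CZ,W)=41/2
2. join G+Q (d=2) ⇒ GQ; edges |G|=1, |Q|=1
  updated: d(CZ,GQ)=49/2, d(F,GQ)=23/2, d(GQ,H)=43/2, d(GQ,O)=11, d(GQ,W)=55/2
3. join CZ+F (d=17/2) ⇒ CFZ; edges |CZ|=13/4, |F|=17/4
  updated: d(CFZ,GQ)=121/6, d(CFZ,H)=56/3, d(CFZ,O)=89/3, d(CFZ,W)=61/3
4. join GQ+O (d=11) ⇒ GOQ; edges |GQ|=9/2, |O|=11/2
  updated: d(CFZ,GOQ)=70/3, d(GOQ,H)=79/3, d(GOQ,W)=74/3
5. join H+W (d=14) ⇒ HW; edges |H|=7, |W|=7
  updated: d(CFZ,HW)=39/2, d(GOQ,HW)=51/2
6. join CFZ+HW (d=39/2) ⇒ CFHWZ; edges |CFZ|=11/2, |HW|=11/4
  updated: d(CFHWZ,GOQ)=121/5
7. join CFHWZ+GOQ (d=121/5) ⇒ CFGHOQWZ; edges |CFHWZ|=47/20, |GOQ|=33/5
final tree: ((((C:1,Z:1):13/4,F:17/4):11/2,(H:7,W:7):11/4):47/20,((G:1,Q:1):9/2,O:11/2):33/5)
total length: 527/10

527/10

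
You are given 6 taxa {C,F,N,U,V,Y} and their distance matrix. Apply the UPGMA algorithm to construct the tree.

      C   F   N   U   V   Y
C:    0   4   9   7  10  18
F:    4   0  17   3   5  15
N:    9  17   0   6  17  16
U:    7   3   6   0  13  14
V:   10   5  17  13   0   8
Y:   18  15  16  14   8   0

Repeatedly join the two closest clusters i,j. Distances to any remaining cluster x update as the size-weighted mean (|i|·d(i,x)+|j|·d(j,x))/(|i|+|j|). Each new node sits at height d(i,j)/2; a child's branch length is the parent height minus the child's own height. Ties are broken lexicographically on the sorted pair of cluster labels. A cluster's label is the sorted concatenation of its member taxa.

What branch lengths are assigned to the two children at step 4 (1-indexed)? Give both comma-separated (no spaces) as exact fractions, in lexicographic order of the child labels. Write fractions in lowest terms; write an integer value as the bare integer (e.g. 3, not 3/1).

1. join F+U (d=3) ⇒ FU; edges |F|=3/2, |U|=3/2
  updated: d(C,FU)=11/2, d(FU,N)=23/2, d(FU,V)=9, d(FU,Y)=29/2
2. join C+FU (d=11/2) ⇒ CFU; edges |C|=11/4, |FU|=5/4
  updated: d(CFU,N)=32/3, d(CFU,V)=28/3, d(CFU,Y)=47/3
3. join V+Y (d=8) ⇒ VY; edges |V|=4, |Y|=4
  updated: d(CFU,VY)=25/2, d(N,VY)=33/2
4. join CFU+N (d=32/3) ⇒ CFNU; edges |CFU|=31/12, |N|=16/3
  updated: d(CFNU,VY)=27/2
5. join CFNU+VY (d=27/2) ⇒ CFNUVY; edges |CFNU|=17/12, |VY|=11/4
final tree: (((C:11/4,(F:3/2,U:3/2):5/4):31/12,N:16/3):17/12,(V:4,Y:4):11/4)
total length: 325/12

31/12,16/3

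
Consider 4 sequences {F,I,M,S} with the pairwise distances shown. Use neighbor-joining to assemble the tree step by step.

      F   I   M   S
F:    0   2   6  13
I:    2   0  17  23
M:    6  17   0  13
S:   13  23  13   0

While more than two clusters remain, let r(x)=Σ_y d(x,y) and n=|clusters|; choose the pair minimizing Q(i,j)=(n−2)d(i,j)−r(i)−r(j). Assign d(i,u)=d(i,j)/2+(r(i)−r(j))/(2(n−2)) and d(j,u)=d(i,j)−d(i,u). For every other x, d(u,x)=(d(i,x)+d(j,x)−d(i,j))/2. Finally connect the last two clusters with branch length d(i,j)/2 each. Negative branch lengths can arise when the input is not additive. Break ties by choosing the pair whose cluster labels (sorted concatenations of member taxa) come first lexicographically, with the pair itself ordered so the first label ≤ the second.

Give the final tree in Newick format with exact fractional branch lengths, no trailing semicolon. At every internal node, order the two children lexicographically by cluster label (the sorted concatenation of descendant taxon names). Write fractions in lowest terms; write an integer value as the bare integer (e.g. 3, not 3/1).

1. join F+I (d=2, Q=-59) ⇒ FI; edges |F|=-17/4, |I|=25/4
  updated: d(FI,M)=21/2, d(FI,S)=17
2. join FI+M (d=21/2, Q=-81/2) ⇒ FIM; edges |FI|=29/4, |M|=13/4
  updated: d(FIM,S)=39/4
3. join FIM+S (d=39/4) ⇒ FIMS; edges |FIM|=39/8, |S|=39/8
final tree: (((F:-17/4,I:25/4):29/4,M:13/4):39/8,S:39/8)
total length: 89/4

(((F:-17/4,I:25/4):29/4,M:13/4):39/8,S:39/8)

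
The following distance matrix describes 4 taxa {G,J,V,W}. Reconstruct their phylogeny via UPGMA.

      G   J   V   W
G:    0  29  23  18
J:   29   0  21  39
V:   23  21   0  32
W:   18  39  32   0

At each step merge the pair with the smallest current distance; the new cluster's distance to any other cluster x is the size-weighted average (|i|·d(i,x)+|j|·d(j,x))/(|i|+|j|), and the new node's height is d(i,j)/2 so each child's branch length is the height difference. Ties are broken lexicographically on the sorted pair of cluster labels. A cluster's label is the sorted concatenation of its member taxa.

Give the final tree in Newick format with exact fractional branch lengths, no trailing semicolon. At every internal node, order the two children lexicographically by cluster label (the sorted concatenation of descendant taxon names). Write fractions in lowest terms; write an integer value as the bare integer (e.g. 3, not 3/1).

iteration 1: select G,W (d=18); attach at lengths (9, 9); label the merged cluster GW
  updated: d(GW,J)=34, d(GW,V)=55/2
iteration 2: select J,V (d=21); attach at lengths (21/2, 21/2); label the merged cluster JV
  updated: d(GW,JV)=123/4
iteration 3: select GW,JV (d=123/4); attach at lengths (51/8, 39/8); label the merged cluster GJVW
final tree: ((G:9,W:9):51/8,(J:21/2,V:21/2):39/8)
total length: 201/4

((G:9,W:9):51/8,(J:21/2,V:21/2):39/8)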